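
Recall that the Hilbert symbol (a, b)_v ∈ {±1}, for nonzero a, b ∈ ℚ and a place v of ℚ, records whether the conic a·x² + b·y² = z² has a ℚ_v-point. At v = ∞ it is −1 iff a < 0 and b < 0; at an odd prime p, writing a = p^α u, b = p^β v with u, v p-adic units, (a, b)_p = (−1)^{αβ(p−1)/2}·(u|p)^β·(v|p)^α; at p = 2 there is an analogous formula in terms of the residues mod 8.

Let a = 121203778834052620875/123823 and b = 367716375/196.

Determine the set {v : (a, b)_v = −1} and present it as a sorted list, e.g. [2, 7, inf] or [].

[3, 7, 13, 17]

(a, b) ≡ (23205, 5655) mod (ℚ^×)²; places V = {2, 3, 5, 7, 13, 17, 19, 29, ∞}.
(a,b)_17: α=5, u≡11; β=2, v≡3 (mod 17); (11|17)=-1, (3|17)=-1; sign (−1)^0·-1^2·-1^5 = -1.
(a,b)_13: α=5, u≡12; β=1, v≡7 (mod 13); (12|13)=+1, (7|13)=-1; sign (−1)^0·+1^1·-1^5 = -1.
(a,b)_2: α=0, β=-2; u≡5, v≡7 (mod 8); ε(u)ε(v)=0·1, αω(v)=0·0, βω(u)=-2·1; sum ≡ 0  ⇒  +1.
(a,b)_7: α=-3, u≡2; β=-2, v≡3 (mod 7); (2|7)=+1, (3|7)=-1; sign (−1)^0·+1^-2·-1^-3 = -1.
(a,b)_3: α=7, u≡1; β=3, v≡1 (mod 3); (1|3)=+1, (1|3)=+1; sign (−1)^1·+1^3·+1^7 = -1.
(a,b)_29: α=2, u≡13; β=1, v≡8 (mod 29); (13|29)=+1, (8|29)=-1; sign (−1)^0·+1^1·-1^2 = +1.
(a,b)_∞: sgn(23205)=+, sgn(5655)=+, so +1.
(a,b)_19: α=-2, u≡6; β=0, v≡14 (mod 19); (6|19)=+1, (14|19)=-1; sign (−1)^0·+1^0·-1^-2 = +1.
(a,b)_5: α=3, u≡4; β=3, v≡1 (mod 5); (4|5)=+1, (1|5)=+1; sign (−1)^0·+1^3·+1^3 = +1.
Ram(23205, 5655) = {3, 7, 13, 17}; no ℚ_3-point on the conic.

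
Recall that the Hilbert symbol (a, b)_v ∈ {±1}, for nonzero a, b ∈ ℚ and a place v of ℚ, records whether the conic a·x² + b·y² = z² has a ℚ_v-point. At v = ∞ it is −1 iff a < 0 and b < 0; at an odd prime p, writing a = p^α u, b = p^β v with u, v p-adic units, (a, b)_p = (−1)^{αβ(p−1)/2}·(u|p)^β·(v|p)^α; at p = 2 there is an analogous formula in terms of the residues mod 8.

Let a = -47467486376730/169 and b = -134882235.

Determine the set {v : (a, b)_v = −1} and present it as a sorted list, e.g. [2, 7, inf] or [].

Mod squares: a ≡ -91770, b ≡ -115. Check v ∈ {∞, 2, 3, 5, 7, 13, 19, 23}.
v=5: a=5^1·(≡1), b=5^1·(≡3) mod 5; (1|5)=+1, (3|5)=-1; (−1)^{1·1·2}·(+1)^1·(-1)^1 = -1.
v=∞: -91770 < 0 and -115 < 0  ⇒  (a,b)_∞ = -1.
v=13: a=13^-2·(≡9), b=13^0·(≡6) mod 13; (9|13)=+1, (6|13)=-1; (−1)^{-2·0·6}·(+1)^0·(-1)^-2 = +1.
v=23: a=23^1·(≡1), b=23^1·(≡3) mod 23; (1|23)=+1, (3|23)=+1; (−1)^{1·1·11}·(+1)^1·(+1)^1 = -1.
v=7: a=7^3·(≡1), b=7^0·(≡2) mod 7; (1|7)=+1, (2|7)=+1; (−1)^{3·0·3}·(+1)^0·(+1)^3 = +1.
v=2: v_2(a)=1, v_2(b)=0; units ≡ 3, 5 (mod 8); ε·ε+αω+βω = 1·0+1·1+0·1 ≡ 1  ⇒  (a,b)_2 = -1.
v=19: a=19^5·(≡15), b=19^4·(≡10) mod 19; (15|19)=-1, (10|19)=-1; (−1)^{5·4·9}·(-1)^4·(-1)^5 = -1.
v=3: a=3^5·(≡1), b=3^2·(≡2) mod 3; (1|3)=+1, (2|3)=-1; (−1)^{5·2·1}·(+1)^2·(-1)^5 = -1.
|Ram(-91770, -115)| = 6, even; anisotropic at {2, 3, 5, 19, 23, ∞}.

[2, 3, 5, 19, 23, inf]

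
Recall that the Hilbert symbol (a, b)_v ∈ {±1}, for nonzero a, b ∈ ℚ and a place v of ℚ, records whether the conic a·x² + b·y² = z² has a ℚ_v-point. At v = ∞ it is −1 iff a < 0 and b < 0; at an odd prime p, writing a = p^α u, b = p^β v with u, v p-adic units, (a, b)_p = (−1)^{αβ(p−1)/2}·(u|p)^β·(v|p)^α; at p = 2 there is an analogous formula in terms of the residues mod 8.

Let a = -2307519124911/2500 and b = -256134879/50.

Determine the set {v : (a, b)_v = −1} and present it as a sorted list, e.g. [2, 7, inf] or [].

[3, 7, 13, inf]

Mod squares: a ≡ -39, b ≡ -462. Check v ∈ {∞, 2, 3, 5, 7, 11, 13}.
v=5: a=5^-4·(≡1), b=5^-2·(≡3) mod 5; (1|5)=+1, (3|5)=-1; (−1)^{-4·-2·2}·(+1)^-2·(-1)^-4 = +1.
v=11: a=11^2·(≡4), b=11^1·(≡7) mod 11; (4|11)=+1, (7|11)=-1; (−1)^{2·1·5}·(+1)^1·(-1)^2 = +1.
v=3: a=3^11·(≡2), b=3^9·(≡2) mod 3; (2|3)=-1, (2|3)=-1; (−1)^{11·9·1}·(-1)^9·(-1)^11 = -1.
v=7: a=7^2·(≡3), b=7^1·(≡4) mod 7; (3|7)=-1, (4|7)=+1; (−1)^{2·1·3}·(-1)^1·(+1)^2 = -1.
v=13: a=13^3·(≡1), b=13^2·(≡6) mod 13; (1|13)=+1, (6|13)=-1; (−1)^{3·2·6}·(+1)^2·(-1)^3 = -1.
v=2: v_2(a)=-2, v_2(b)=-1; units ≡ 1, 1 (mod 8); ε·ε+αω+βω = 0·0+-2·0+-1·0 ≡ 0  ⇒  (a,b)_2 = +1.
v=∞: -39 < 0 and -462 < 0  ⇒  (a,b)_∞ = -1.
Ram(-39, -462) = {3, 7, 13, ∞}; no ℚ_3-point on the conic.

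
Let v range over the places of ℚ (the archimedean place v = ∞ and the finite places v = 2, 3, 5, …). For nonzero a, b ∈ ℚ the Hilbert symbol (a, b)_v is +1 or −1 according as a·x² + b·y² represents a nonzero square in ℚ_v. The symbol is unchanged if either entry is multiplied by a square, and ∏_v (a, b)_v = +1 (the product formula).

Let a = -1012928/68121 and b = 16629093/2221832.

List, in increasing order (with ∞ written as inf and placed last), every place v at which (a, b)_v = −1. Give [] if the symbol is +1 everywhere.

(a, b) ≡ (-323, 26) mod (ℚ^×)²; places V = {2, 3, 7, 13, 17, 19, 29, 31, ∞}.
(a,b)_19: α=1, u≡13; β=0, v≡16 (mod 19); (13|19)=-1, (16|19)=+1; sign (−1)^0·-1^0·+1^1 = +1.
(a,b)_31: α=0, u≡2; β=-2, v≡23 (mod 31); (2|31)=+1, (23|31)=-1; sign (−1)^0·+1^-2·-1^0 = +1.
(a,b)_7: α=2, u≡5; β=0, v≡3 (mod 7); (5|7)=-1, (3|7)=-1; sign (−1)^0·-1^0·-1^2 = +1.
(a,b)_29: α=-2, u≡22; β=2, v≡21 (mod 29); (22|29)=+1, (21|29)=-1; sign (−1)^0·+1^2·-1^-2 = +1.
(a,b)_13: α=0, u≡6; β=3, v≡8 (mod 13); (6|13)=-1, (8|13)=-1; sign (−1)^0·-1^3·-1^0 = -1.
(a,b)_2: α=6, β=-3; u≡5, v≡5 (mod 8); ε(u)ε(v)=0·0, αω(v)=6·1, βω(u)=-3·1; sum ≡ 1  ⇒  -1.
(a,b)_3: α=-4, u≡1; β=2, v≡2 (mod 3); (1|3)=+1, (2|3)=-1; sign (−1)^0·+1^2·-1^-4 = +1.
(a,b)_17: α=1, u≡9; β=-2, v≡4 (mod 17); (9|17)=+1, (4|17)=+1; sign (−1)^0·+1^-2·+1^1 = +1.
(a,b)_∞: sgn(-323)=−, sgn(26)=+, so +1.
Ram(-323, 26) = {2, 13}; no ℚ_2-point on the conic.

[2, 13]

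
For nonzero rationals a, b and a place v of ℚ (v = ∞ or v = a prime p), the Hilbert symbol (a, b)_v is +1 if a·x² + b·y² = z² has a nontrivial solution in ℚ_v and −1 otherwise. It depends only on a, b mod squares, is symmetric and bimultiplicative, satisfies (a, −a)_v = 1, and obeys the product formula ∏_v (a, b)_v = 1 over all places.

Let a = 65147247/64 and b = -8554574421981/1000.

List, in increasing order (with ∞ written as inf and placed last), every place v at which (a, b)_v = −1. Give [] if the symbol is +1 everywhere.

[2, 3, 5, 23]

(a, b) ≡ (23, -690) mod (ℚ^×)²; places V = {2, 3, 5, 7, 11, 17, 23, ∞}.
(a,b)_7: α=0, u≡4; β=2, v≡6 (mod 7); (4|7)=+1, (6|7)=-1; sign (−1)^0·+1^2·-1^0 = +1.
(a,b)_2: α=-6, β=-3; u≡7, v≡7 (mod 8); ε(u)ε(v)=1·1, αω(v)=-6·0, βω(u)=-3·0; sum ≡ 1  ⇒  -1.
(a,b)_11: α=2, u≡5; β=0, v≡5 (mod 11); (5|11)=+1, (5|11)=+1; sign (−1)^0·+1^0·+1^2 = +1.
(a,b)_3: α=4, u≡2; β=15, v≡1 (mod 3); (2|3)=-1, (1|3)=+1; sign (−1)^0·-1^15·+1^4 = -1.
(a,b)_23: α=1, u≡6; β=3, v≡3 (mod 23); (6|23)=+1, (3|23)=+1; sign (−1)^1·+1^3·+1^1 = -1.
(a,b)_17: α=2, u≡12; β=0, v≡3 (mod 17); (12|17)=-1, (3|17)=-1; sign (−1)^0·-1^0·-1^2 = +1.
(a,b)_∞: sgn(23)=+, sgn(-690)=−, so +1.
(a,b)_5: α=0, u≡3; β=-3, v≡3 (mod 5); (3|5)=-1, (3|5)=-1; sign (−1)^0·-1^-3·-1^0 = -1.
|Ram(23, -690)| = 4, even; anisotropic at {2, 3, 5, 23}.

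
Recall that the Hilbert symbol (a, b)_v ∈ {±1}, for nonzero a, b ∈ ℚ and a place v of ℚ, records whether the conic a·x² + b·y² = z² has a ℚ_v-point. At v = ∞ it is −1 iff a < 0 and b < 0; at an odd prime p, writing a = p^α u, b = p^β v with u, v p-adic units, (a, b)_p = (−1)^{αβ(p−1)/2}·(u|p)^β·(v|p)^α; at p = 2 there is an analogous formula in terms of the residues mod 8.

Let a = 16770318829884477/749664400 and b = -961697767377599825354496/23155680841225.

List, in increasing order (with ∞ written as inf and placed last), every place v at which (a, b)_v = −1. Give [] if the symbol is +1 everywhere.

[3, 11, 17, 23]

Mod squares: a ≡ 596037, b ≡ -3866599. Check v ∈ {∞, 2, 3, 5, 11, 13, 17, 19, 23, 29, 31, 37}.
v=19: a=19^0·(≡1), b=19^-2·(≡15) mod 19; (1|19)=+1, (15|19)=-1; (−1)^{0·-2·9}·(+1)^-2·(-1)^0 = +1.
v=5: a=5^-2·(≡2), b=5^-2·(≡1) mod 5; (2|5)=-1, (1|5)=+1; (−1)^{-2·-2·2}·(-1)^-2·(+1)^-2 = +1.
v=31: a=31^1·(≡5), b=31^1·(≡15) mod 31; (5|31)=+1, (15|31)=-1; (−1)^{1·1·15}·(+1)^1·(-1)^1 = +1.
v=11: a=11^2·(≡7), b=11^3·(≡6) mod 11; (7|11)=-1, (6|11)=-1; (−1)^{2·3·5}·(-1)^3·(-1)^2 = -1.
v=3: a=3^3·(≡1), b=3^12·(≡2) mod 3; (1|3)=+1, (2|3)=-1; (−1)^{3·12·1}·(+1)^12·(-1)^3 = -1.
v=17: a=17^3·(≡7), b=17^1·(≡1) mod 17; (7|17)=-1, (1|17)=+1; (−1)^{3·1·8}·(-1)^1·(+1)^3 = -1.
v=∞: 596037 > 0 and -3866599 < 0  ⇒  (a,b)_∞ = +1.
v=23: a=23^2·(≡19), b=23^3·(≡14) mod 23; (19|23)=-1, (14|23)=-1; (−1)^{2·3·11}·(-1)^3·(-1)^2 = -1.
v=2: v_2(a)=-4, v_2(b)=8; units ≡ 5, 1 (mod 8); ε·ε+αω+βω = 0·0+-4·0+8·1 ≡ 0  ⇒  (a,b)_2 = +1.
v=29: a=29^1·(≡10), b=29^1·(≡12) mod 29; (10|29)=-1, (12|29)=-1; (−1)^{1·1·14}·(-1)^1·(-1)^1 = +1.
v=37: a=37^-4·(≡21), b=37^-6·(≡27) mod 37; (21|37)=+1, (27|37)=+1; (−1)^{-4·-6·18}·(+1)^-6·(+1)^-4 = +1.
v=13: a=13^3·(≡8), b=13^4·(≡10) mod 13; (8|13)=-1, (10|13)=+1; (−1)^{3·4·6}·(-1)^4·(+1)^3 = +1.
Ram(596037, -3866599) = {3, 11, 17, 23}; no ℚ_3-point on the conic.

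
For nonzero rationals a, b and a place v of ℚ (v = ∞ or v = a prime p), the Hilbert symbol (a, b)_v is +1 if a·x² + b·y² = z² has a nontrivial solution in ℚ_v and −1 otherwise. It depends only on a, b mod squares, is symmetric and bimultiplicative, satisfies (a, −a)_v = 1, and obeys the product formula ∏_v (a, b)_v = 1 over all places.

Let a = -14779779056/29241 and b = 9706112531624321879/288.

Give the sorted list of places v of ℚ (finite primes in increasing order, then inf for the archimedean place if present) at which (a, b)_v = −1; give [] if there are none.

[37, 43]

Mod squares: a ≡ -65231, b ≡ 130462. Check v ∈ {∞, 2, 3, 7, 11, 17, 19, 37, 41, 43}.
v=43: a=43^1·(≡21), b=43^3·(≡17) mod 43; (21|43)=+1, (17|43)=+1; (−1)^{1·3·21}·(+1)^3·(+1)^1 = -1.
v=3: a=3^-4·(≡1), b=3^-2·(≡1) mod 3; (1|3)=+1, (1|3)=+1; (−1)^{-4·-2·1}·(+1)^-2·(+1)^-4 = +1.
v=19: a=19^-2·(≡3), b=19^0·(≡2) mod 19; (3|19)=-1, (2|19)=-1; (−1)^{-2·0·9}·(-1)^0·(-1)^-2 = +1.
v=17: a=17^2·(≡13), b=17^2·(≡1) mod 17; (13|17)=+1, (1|17)=+1; (−1)^{2·2·8}·(+1)^2·(+1)^2 = +1.
v=11: a=11^0·(≡8), b=11^2·(≡7) mod 11; (8|11)=-1, (7|11)=-1; (−1)^{0·2·5}·(-1)^2·(-1)^0 = +1.
v=7: a=7^2·(≡4), b=7^0·(≡3) mod 7; (4|7)=+1, (3|7)=-1; (−1)^{2·0·3}·(+1)^0·(-1)^2 = +1.
v=41: a=41^1·(≡10), b=41^3·(≡39) mod 41; (10|41)=+1, (39|41)=+1; (−1)^{1·3·20}·(+1)^3·(+1)^1 = +1.
v=∞: -65231 < 0 and 130462 > 0  ⇒  (a,b)_∞ = +1.
v=2: v_2(a)=4, v_2(b)=-5; units ≡ 1, 7 (mod 8); ε·ε+αω+βω = 0·1+4·0+-5·0 ≡ 0  ⇒  (a,b)_2 = +1.
v=37: a=37^1·(≡6), b=37^3·(≡7) mod 37; (6|37)=-1, (7|37)=+1; (−1)^{1·3·18}·(-1)^3·(+1)^1 = -1.
Ram(-65231, 130462) = {37, 43}; no ℚ_37-point on the conic.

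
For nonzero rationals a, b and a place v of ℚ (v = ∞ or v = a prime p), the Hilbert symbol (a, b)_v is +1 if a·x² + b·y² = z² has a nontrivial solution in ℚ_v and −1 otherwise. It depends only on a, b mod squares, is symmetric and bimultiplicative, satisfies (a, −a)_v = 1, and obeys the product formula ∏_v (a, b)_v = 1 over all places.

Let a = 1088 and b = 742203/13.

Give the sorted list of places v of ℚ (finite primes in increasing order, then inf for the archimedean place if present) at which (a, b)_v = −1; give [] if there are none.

[11, 17]

(a, b) ≡ (17, 2431) mod (ℚ^×)²; places V = {2, 3, 7, 11, 13, 17, ∞}.
(a,b)_13: α=0, u≡9; β=-1, v≡7 (mod 13); (9|13)=+1, (7|13)=-1; sign (−1)^0·+1^-1·-1^0 = +1.
(a,b)_11: α=0, u≡10; β=1, v≡5 (mod 11); (10|11)=-1, (5|11)=+1; sign (−1)^0·-1^1·+1^0 = -1.
(a,b)_17: α=1, u≡13; β=1, v≡12 (mod 17); (13|17)=+1, (12|17)=-1; sign (−1)^0·+1^1·-1^1 = -1.
(a,b)_2: α=6, β=0; u≡1, v≡7 (mod 8); ε(u)ε(v)=0·1, αω(v)=6·0, βω(u)=0·0; sum ≡ 0  ⇒  +1.
(a,b)_7: α=0, u≡3; β=2, v≡1 (mod 7); (3|7)=-1, (1|7)=+1; sign (−1)^0·-1^2·+1^0 = +1.
(a,b)_3: α=0, u≡2; β=4, v≡1 (mod 3); (2|3)=-1, (1|3)=+1; sign (−1)^0·-1^4·+1^0 = +1.
(a,b)_∞: sgn(17)=+, sgn(2431)=+, so +1.
(17, 2431 / ℚ) ramifies at {11, 17}: a division algebra.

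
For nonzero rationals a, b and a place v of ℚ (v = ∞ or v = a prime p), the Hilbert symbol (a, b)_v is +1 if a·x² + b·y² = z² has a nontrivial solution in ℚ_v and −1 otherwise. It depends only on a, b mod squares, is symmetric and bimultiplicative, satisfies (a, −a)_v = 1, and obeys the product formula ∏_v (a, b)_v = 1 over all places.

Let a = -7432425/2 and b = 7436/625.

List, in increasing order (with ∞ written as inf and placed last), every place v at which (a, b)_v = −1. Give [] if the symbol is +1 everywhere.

Mod squares: a ≡ -546, b ≡ 11. Check v ∈ {∞, 2, 3, 5, 7, 11, 13}.
v=3: a=3^3·(≡1), b=3^0·(≡2) mod 3; (1|3)=+1, (2|3)=-1; (−1)^{3·0·1}·(+1)^0·(-1)^3 = -1.
v=11: a=11^2·(≡5), b=11^1·(≡3) mod 11; (5|11)=+1, (3|11)=+1; (−1)^{2·1·5}·(+1)^1·(+1)^2 = +1.
v=13: a=13^1·(≡1), b=13^2·(≡5) mod 13; (1|13)=+1, (5|13)=-1; (−1)^{1·2·6}·(+1)^2·(-1)^1 = -1.
v=7: a=7^1·(≡3), b=7^0·(≡1) mod 7; (3|7)=-1, (1|7)=+1; (−1)^{1·0·3}·(-1)^0·(+1)^1 = +1.
v=5: a=5^2·(≡4), b=5^-4·(≡1) mod 5; (4|5)=+1, (1|5)=+1; (−1)^{2·-4·2}·(+1)^-4·(+1)^2 = +1.
v=2: v_2(a)=-1, v_2(b)=2; units ≡ 7, 3 (mod 8); ε·ε+αω+βω = 1·1+-1·1+2·0 ≡ 0  ⇒  (a,b)_2 = +1.
v=∞: -546 < 0 and 11 > 0  ⇒  (a,b)_∞ = +1.
(-546, 11 / ℚ) ramifies at {3, 13}: a division algebra.

[3, 13]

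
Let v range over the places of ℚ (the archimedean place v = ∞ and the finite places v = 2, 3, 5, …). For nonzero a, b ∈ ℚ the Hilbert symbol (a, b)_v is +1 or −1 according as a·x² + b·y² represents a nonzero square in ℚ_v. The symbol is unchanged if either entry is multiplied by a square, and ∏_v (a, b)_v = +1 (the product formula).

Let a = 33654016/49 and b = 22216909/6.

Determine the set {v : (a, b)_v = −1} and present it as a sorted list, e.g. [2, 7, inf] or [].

[2, 17, 19, 37]

(a, b) ≡ (131461, 788766) mod (ℚ^×)²; places V = {2, 3, 7, 11, 13, 17, 19, 37, ∞}.
(a,b)_∞: sgn(131461)=+, sgn(788766)=+, so +1.
(a,b)_2: α=8, β=-1; u≡5, v≡7 (mod 8); ε(u)ε(v)=0·1, αω(v)=8·0, βω(u)=-1·1; sum ≡ 1  ⇒  -1.
(a,b)_19: α=1, u≡18; β=1, v≡18 (mod 19); (18|19)=-1, (18|19)=-1; sign (−1)^1·-1^1·-1^1 = -1.
(a,b)_3: α=0, u≡1; β=-1, v≡2 (mod 3); (1|3)=+1, (2|3)=-1; sign (−1)^0·+1^-1·-1^0 = +1.
(a,b)_11: α=1, u≡3; β=1, v≡7 (mod 11); (3|11)=+1, (7|11)=-1; sign (−1)^1·+1^1·-1^1 = +1.
(a,b)_7: α=-2, u≡4; β=0, v≡6 (mod 7); (4|7)=+1, (6|7)=-1; sign (−1)^0·+1^0·-1^-2 = +1.
(a,b)_37: α=1, u≡9; β=1, v≡22 (mod 37); (9|37)=+1, (22|37)=-1; sign (−1)^0·+1^1·-1^1 = -1.
(a,b)_17: α=1, u≡1; β=1, v≡6 (mod 17); (1|17)=+1, (6|17)=-1; sign (−1)^0·+1^1·-1^1 = -1.
(a,b)_13: α=0, u≡11; β=2, v≡3 (mod 13); (11|13)=-1, (3|13)=+1; sign (−1)^0·-1^2·+1^0 = +1.
|Ram(131461, 788766)| = 4, even; anisotropic at {2, 17, 19, 37}.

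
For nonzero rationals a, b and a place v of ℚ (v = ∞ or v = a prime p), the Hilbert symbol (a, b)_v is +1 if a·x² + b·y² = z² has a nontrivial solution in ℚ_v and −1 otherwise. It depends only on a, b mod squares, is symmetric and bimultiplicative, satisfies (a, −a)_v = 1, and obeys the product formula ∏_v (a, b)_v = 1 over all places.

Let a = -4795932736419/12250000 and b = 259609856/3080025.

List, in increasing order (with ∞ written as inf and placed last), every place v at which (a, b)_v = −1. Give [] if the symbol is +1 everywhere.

(a, b) ≡ (-3219, 29) mod (ℚ^×)²; places V = {2, 3, 5, 7, 11, 13, 17, 29, 37, ∞}.
(a,b)_13: α=0, u≡8; β=-2, v≡1 (mod 13); (8|13)=-1, (1|13)=+1; sign (−1)^0·-1^-2·+1^0 = +1.
(a,b)_7: α=-2, u≡4; β=0, v≡4 (mod 7); (4|7)=+1, (4|7)=+1; sign (−1)^0·+1^0·+1^-2 = +1.
(a,b)_37: α=1, u≡31; β=0, v≡5 (mod 37); (31|37)=-1, (5|37)=-1; sign (−1)^0·-1^0·-1^1 = -1.
(a,b)_2: α=-4, β=8; u≡5, v≡5 (mod 8); ε(u)ε(v)=0·0, αω(v)=-4·1, βω(u)=8·1; sum ≡ 0  ⇒  +1.
(a,b)_∞: sgn(-3219)=−, sgn(29)=+, so +1.
(a,b)_3: α=1, u≡1; β=-6, v≡2 (mod 3); (1|3)=+1, (2|3)=-1; sign (−1)^0·+1^-6·-1^1 = -1.
(a,b)_11: α=6, u≡5; β=2, v≡10 (mod 11); (5|11)=+1, (10|11)=-1; sign (−1)^0·+1^2·-1^6 = +1.
(a,b)_17: α=0, u≡6; β=2, v≡10 (mod 17); (6|17)=-1, (10|17)=-1; sign (−1)^0·-1^2·-1^0 = +1.
(a,b)_5: α=-6, u≡4; β=-2, v≡1 (mod 5); (4|5)=+1, (1|5)=+1; sign (−1)^0·+1^-2·+1^-6 = +1.
(a,b)_29: α=3, u≡7; β=1, v≡13 (mod 29); (7|29)=+1, (13|29)=+1; sign (−1)^0·+1^1·+1^3 = +1.
|Ram(-3219, 29)| = 2, even; anisotropic at {3, 37}.

[3, 37]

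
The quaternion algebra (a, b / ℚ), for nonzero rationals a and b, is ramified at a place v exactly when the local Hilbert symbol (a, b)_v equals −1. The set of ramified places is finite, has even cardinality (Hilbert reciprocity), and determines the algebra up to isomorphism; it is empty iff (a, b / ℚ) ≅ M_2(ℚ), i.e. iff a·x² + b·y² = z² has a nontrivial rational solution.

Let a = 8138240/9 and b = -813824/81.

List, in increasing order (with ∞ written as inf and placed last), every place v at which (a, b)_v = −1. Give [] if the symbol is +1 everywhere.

Mod squares: a ≡ 110, b ≡ -11. Check v ∈ {∞, 2, 3, 5, 11, 17}.
v=2: v_2(a)=9, v_2(b)=8; units ≡ 7, 5 (mod 8); ε·ε+αω+βω = 1·0+9·1+8·0 ≡ 1  ⇒  (a,b)_2 = -1.
v=11: a=11^1·(≡10), b=11^1·(≡6) mod 11; (10|11)=-1, (6|11)=-1; (−1)^{1·1·5}·(-1)^1·(-1)^1 = -1.
v=17: a=17^2·(≡16), b=17^2·(≡7) mod 17; (16|17)=+1, (7|17)=-1; (−1)^{2·2·8}·(+1)^2·(-1)^2 = +1.
v=5: a=5^1·(≡2), b=5^0·(≡1) mod 5; (2|5)=-1, (1|5)=+1; (−1)^{1·0·2}·(-1)^0·(+1)^1 = +1.
v=∞: 110 > 0 and -11 < 0  ⇒  (a,b)_∞ = +1.
v=3: a=3^-2·(≡2), b=3^-4·(≡1) mod 3; (2|3)=-1, (1|3)=+1; (−1)^{-2·-4·1}·(-1)^-4·(+1)^-2 = +1.
(110, -11 / ℚ) ramifies at {2, 11}: a division algebra.

[2, 11]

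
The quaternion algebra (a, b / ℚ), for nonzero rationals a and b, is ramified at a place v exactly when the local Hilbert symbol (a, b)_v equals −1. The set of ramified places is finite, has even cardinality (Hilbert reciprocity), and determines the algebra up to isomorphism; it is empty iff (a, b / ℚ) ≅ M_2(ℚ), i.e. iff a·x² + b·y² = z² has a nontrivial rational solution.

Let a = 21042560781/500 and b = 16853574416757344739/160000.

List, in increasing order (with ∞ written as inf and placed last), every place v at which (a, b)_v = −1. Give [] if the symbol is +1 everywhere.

[17, 23]

Mod squares: a ≡ 37145, b ≡ 11. Check v ∈ {∞, 2, 3, 5, 11, 17, 19, 23}.
v=17: a=17^3·(≡13), b=17^4·(≡3) mod 17; (13|17)=+1, (3|17)=-1; (−1)^{3·4·8}·(+1)^4·(-1)^3 = -1.
v=23: a=23^1·(≡5), b=23^2·(≡21) mod 23; (5|23)=-1, (21|23)=-1; (−1)^{1·2·11}·(-1)^2·(-1)^1 = -1.
v=19: a=19^1·(≡16), b=19^2·(≡17) mod 19; (16|19)=+1, (17|19)=+1; (−1)^{1·2·9}·(+1)^2·(+1)^1 = +1.
v=2: v_2(a)=-2, v_2(b)=-8; units ≡ 1, 3 (mod 8); ε·ε+αω+βω = 0·1+-2·1+-8·0 ≡ 0  ⇒  (a,b)_2 = +1.
v=∞: 37145 > 0 and 11 > 0  ⇒  (a,b)_∞ = +1.
v=11: a=11^2·(≡3), b=11^5·(≡4) mod 11; (3|11)=+1, (4|11)=+1; (−1)^{2·5·5}·(+1)^5·(+1)^2 = +1.
v=5: a=5^-3·(≡4), b=5^-4·(≡4) mod 5; (4|5)=+1, (4|5)=+1; (−1)^{-3·-4·2}·(+1)^-4·(+1)^-3 = +1.
v=3: a=3^4·(≡2), b=3^8·(≡2) mod 3; (2|3)=-1, (2|3)=-1; (−1)^{4·8·1}·(-1)^8·(-1)^4 = +1.
(37145, 11 / ℚ) ramifies at {17, 23}: a division algebra.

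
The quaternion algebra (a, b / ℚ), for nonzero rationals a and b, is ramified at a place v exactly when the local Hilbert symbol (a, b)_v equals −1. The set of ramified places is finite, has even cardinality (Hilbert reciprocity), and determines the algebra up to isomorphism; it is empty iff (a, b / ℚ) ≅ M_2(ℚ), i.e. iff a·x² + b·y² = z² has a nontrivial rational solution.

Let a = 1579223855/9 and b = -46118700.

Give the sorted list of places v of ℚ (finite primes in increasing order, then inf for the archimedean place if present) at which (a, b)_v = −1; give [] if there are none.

Mod squares: a ≡ 939455, b ≡ -51243. Check v ∈ {∞, 2, 3, 5, 11, 19, 29, 31, 41}.
v=∞: 939455 > 0 and -51243 < 0  ⇒  (a,b)_∞ = +1.
v=2: v_2(a)=0, v_2(b)=2; units ≡ 7, 5 (mod 8); ε·ε+αω+βω = 1·0+0·1+2·0 ≡ 0  ⇒  (a,b)_2 = +1.
v=3: a=3^-2·(≡2), b=3^3·(≡1) mod 3; (2|3)=-1, (1|3)=+1; (−1)^{-2·3·1}·(-1)^3·(+1)^-2 = -1.
v=11: a=11^1·(≡1), b=11^0·(≡10) mod 11; (1|11)=+1, (10|11)=-1; (−1)^{1·0·5}·(+1)^0·(-1)^1 = -1.
v=19: a=19^1·(≡7), b=19^1·(≡7) mod 19; (7|19)=+1, (7|19)=+1; (−1)^{1·1·9}·(+1)^1·(+1)^1 = -1.
v=5: a=5^1·(≡4), b=5^2·(≡2) mod 5; (4|5)=+1, (2|5)=-1; (−1)^{1·2·2}·(+1)^2·(-1)^1 = -1.
v=29: a=29^1·(≡3), b=29^1·(≡2) mod 29; (3|29)=-1, (2|29)=-1; (−1)^{1·1·14}·(-1)^1·(-1)^1 = +1.
v=31: a=31^1·(≡14), b=31^1·(≡21) mod 31; (14|31)=+1, (21|31)=-1; (−1)^{1·1·15}·(+1)^1·(-1)^1 = +1.
v=41: a=41^2·(≡7), b=41^0·(≡27) mod 41; (7|41)=-1, (27|41)=-1; (−1)^{2·0·20}·(-1)^0·(-1)^2 = +1.
Ram(939455, -51243) = {3, 5, 11, 19}; no ℚ_3-point on the conic.

[3, 5, 11, 19]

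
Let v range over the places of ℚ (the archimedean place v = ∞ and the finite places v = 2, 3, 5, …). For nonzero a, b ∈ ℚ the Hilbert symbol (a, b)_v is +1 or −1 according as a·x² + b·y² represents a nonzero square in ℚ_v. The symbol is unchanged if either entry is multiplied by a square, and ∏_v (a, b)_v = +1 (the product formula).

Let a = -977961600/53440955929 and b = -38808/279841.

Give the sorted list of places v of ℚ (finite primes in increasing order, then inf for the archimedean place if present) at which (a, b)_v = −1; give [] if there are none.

Mod squares: a ≡ -154, b ≡ -22. Check v ∈ {∞, 2, 3, 5, 7, 11, 19, 23}.
v=23: a=23^-6·(≡15), b=23^-4·(≡16) mod 23; (15|23)=-1, (16|23)=+1; (−1)^{-6·-4·11}·(-1)^-4·(+1)^-6 = +1.
v=5: a=5^2·(≡4), b=5^0·(≡2) mod 5; (4|5)=+1, (2|5)=-1; (−1)^{2·0·2}·(+1)^0·(-1)^2 = +1.
v=11: a=11^1·(≡7), b=11^1·(≡3) mod 11; (7|11)=-1, (3|11)=+1; (−1)^{1·1·5}·(-1)^1·(+1)^1 = +1.
v=∞: -154 < 0 and -22 < 0  ⇒  (a,b)_∞ = -1.
v=2: v_2(a)=7, v_2(b)=3; units ≡ 3, 5 (mod 8); ε·ε+αω+βω = 1·0+7·1+3·1 ≡ 0  ⇒  (a,b)_2 = +1.
v=3: a=3^4·(≡2), b=3^2·(≡2) mod 3; (2|3)=-1, (2|3)=-1; (−1)^{4·2·1}·(-1)^2·(-1)^4 = +1.
v=7: a=7^3·(≡3), b=7^2·(≡3) mod 7; (3|7)=-1, (3|7)=-1; (−1)^{3·2·3}·(-1)^2·(-1)^3 = -1.
v=19: a=19^-2·(≡17), b=19^0·(≡1) mod 19; (17|19)=+1, (1|19)=+1; (−1)^{-2·0·9}·(+1)^0·(+1)^-2 = +1.
(-154, -22 / ℚ) ramifies at {7, ∞}: a division algebra.

[7, inf]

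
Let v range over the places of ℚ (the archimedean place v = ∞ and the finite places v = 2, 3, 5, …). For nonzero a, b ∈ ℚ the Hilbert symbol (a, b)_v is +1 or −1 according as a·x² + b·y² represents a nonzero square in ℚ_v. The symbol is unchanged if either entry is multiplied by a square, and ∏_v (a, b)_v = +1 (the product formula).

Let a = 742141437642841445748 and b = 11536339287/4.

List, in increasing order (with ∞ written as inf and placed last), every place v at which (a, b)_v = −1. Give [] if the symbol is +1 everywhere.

Mod squares: a ≡ 12173, b ≡ 113367. Check v ∈ {∞, 2, 3, 7, 11, 23, 29, 31, 37, 47, 53}.
v=53: a=53^2·(≡10), b=53^1·(≡18) mod 53; (10|53)=+1, (18|53)=-1; (−1)^{2·1·26}·(+1)^1·(-1)^2 = +1.
v=7: a=7^1·(≡5), b=7^0·(≡1) mod 7; (5|7)=-1, (1|7)=+1; (−1)^{1·0·3}·(-1)^0·(+1)^1 = +1.
v=11: a=11^4·(≡2), b=11^2·(≡4) mod 11; (2|11)=-1, (4|11)=+1; (−1)^{4·2·5}·(-1)^2·(+1)^4 = +1.
v=2: v_2(a)=2, v_2(b)=-2; units ≡ 5, 7 (mod 8); ε·ε+αω+βω = 0·1+2·0+-2·1 ≡ 0  ⇒  (a,b)_2 = +1.
v=37: a=37^1·(≡11), b=37^0·(≡25) mod 37; (11|37)=+1, (25|37)=+1; (−1)^{1·0·18}·(+1)^0·(+1)^1 = +1.
v=47: a=47^1·(≡24), b=47^0·(≡28) mod 47; (24|47)=+1, (28|47)=+1; (−1)^{1·0·23}·(+1)^0·(+1)^1 = +1.
v=23: a=23^2·(≡8), b=23^1·(≡10) mod 23; (8|23)=+1, (10|23)=-1; (−1)^{2·1·11}·(+1)^1·(-1)^2 = +1.
v=∞: 12173 > 0 and 113367 > 0  ⇒  (a,b)_∞ = +1.
v=3: a=3^6·(≡2), b=3^1·(≡1) mod 3; (2|3)=-1, (1|3)=+1; (−1)^{6·1·1}·(-1)^1·(+1)^6 = -1.
v=29: a=29^0·(≡23), b=29^2·(≡22) mod 29; (23|29)=+1, (22|29)=+1; (−1)^{0·2·14}·(+1)^2·(+1)^0 = +1.
v=31: a=31^2·(≡11), b=31^1·(≡3) mod 31; (11|31)=-1, (3|31)=-1; (−1)^{2·1·15}·(-1)^1·(-1)^2 = -1.
(12173, 113367 / ℚ) ramifies at {3, 31}: a division algebra.

[3, 31]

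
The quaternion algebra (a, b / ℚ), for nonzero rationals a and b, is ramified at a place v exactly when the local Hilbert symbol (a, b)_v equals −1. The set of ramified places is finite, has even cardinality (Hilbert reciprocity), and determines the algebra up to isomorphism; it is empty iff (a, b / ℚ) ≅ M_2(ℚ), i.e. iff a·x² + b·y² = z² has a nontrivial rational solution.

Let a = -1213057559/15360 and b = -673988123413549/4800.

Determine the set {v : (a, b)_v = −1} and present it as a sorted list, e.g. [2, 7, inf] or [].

[3, 5, 7, 17, 23, inf]

(a, b) ≡ (-74865, -320943) mod (ℚ^×)²; places V = {2, 3, 5, 7, 17, 23, 29, 31, ∞}.
(a,b)_3: α=-1, u≡2; β=-1, v≡2 (mod 3); (2|3)=-1, (2|3)=-1; sign (−1)^1·-1^-1·-1^-1 = -1.
(a,b)_29: α=2, u≡20; β=3, v≡27 (mod 29); (20|29)=+1, (27|29)=-1; sign (−1)^0·+1^3·-1^2 = +1.
(a,b)_7: α=1, u≡1; β=3, v≡1 (mod 7); (1|7)=+1, (1|7)=+1; sign (−1)^1·+1^3·+1^1 = -1.
(a,b)_17: α=2, u≡10; β=3, v≡16 (mod 17); (10|17)=-1, (16|17)=+1; sign (−1)^0·-1^3·+1^2 = -1.
(a,b)_5: α=-1, u≡3; β=-2, v≡3 (mod 5); (3|5)=-1, (3|5)=-1; sign (−1)^0·-1^-2·-1^-1 = -1.
(a,b)_23: α=1, u≡20; β=2, v≡11 (mod 23); (20|23)=-1, (11|23)=-1; sign (−1)^0·-1^2·-1^1 = -1.
(a,b)_31: α=1, u≡15; β=1, v≡28 (mod 31); (15|31)=-1, (28|31)=+1; sign (−1)^1·-1^1·+1^1 = +1.
(a,b)_∞: sgn(-74865)=−, sgn(-320943)=−, so -1.
(a,b)_2: α=-10, β=-6; u≡7, v≡1 (mod 8); ε(u)ε(v)=1·0, αω(v)=-10·0, βω(u)=-6·0; sum ≡ 0  ⇒  +1.
|Ram(-74865, -320943)| = 6, even; anisotropic at {3, 5, 7, 17, 23, ∞}.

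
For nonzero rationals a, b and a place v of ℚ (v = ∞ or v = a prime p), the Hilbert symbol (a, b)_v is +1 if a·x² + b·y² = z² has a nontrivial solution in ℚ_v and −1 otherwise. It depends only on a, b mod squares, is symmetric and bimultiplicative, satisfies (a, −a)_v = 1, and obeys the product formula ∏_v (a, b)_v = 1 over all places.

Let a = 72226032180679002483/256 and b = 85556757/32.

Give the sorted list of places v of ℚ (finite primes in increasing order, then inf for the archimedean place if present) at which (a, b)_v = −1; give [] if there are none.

(a, b) ≡ (9867, 1914) mod (ℚ^×)²; places V = {2, 3, 11, 13, 23, 29, ∞}.
(a,b)_3: α=3, u≡1; β=1, v≡2 (mod 3); (1|3)=+1, (2|3)=-1; sign (−1)^1·+1^1·-1^3 = +1.
(a,b)_2: α=-8, β=-5; u≡3, v≡5 (mod 8); ε(u)ε(v)=1·0, αω(v)=-8·1, βω(u)=-5·1; sum ≡ 1  ⇒  -1.
(a,b)_29: α=2, u≡23; β=1, v≡21 (mod 29); (23|29)=+1, (21|29)=-1; sign (−1)^0·+1^1·-1^2 = +1.
(a,b)_13: α=5, u≡7; β=2, v≡12 (mod 13); (7|13)=-1, (12|13)=+1; sign (−1)^0·-1^2·+1^5 = +1.
(a,b)_∞: sgn(9867)=+, sgn(1914)=+, so +1.
(a,b)_11: α=3, u≡10; β=1, v≡4 (mod 11); (10|11)=-1, (4|11)=+1; sign (−1)^1·-1^1·+1^3 = +1.
(a,b)_23: α=5, u≡22; β=2, v≡15 (mod 23); (22|23)=-1, (15|23)=-1; sign (−1)^0·-1^2·-1^5 = -1.
(9867, 1914 / ℚ) ramifies at {2, 23}: a division algebra.

[2, 23]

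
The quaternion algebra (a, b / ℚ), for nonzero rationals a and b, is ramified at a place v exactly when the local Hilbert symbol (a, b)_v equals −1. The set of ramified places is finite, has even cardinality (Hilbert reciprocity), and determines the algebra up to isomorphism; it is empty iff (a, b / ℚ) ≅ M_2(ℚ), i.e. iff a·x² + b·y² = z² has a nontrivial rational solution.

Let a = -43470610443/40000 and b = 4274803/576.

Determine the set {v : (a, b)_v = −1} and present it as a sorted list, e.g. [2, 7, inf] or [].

Mod squares: a ≡ -667, b ≡ 5083. Check v ∈ {∞, 2, 3, 5, 13, 17, 23, 29}.
v=23: a=23^3·(≡20), b=23^1·(≡21) mod 23; (20|23)=-1, (21|23)=-1; (−1)^{3·1·11}·(-1)^1·(-1)^3 = -1.
v=2: v_2(a)=-6, v_2(b)=-6; units ≡ 5, 3 (mod 8); ε·ε+αω+βω = 0·1+-6·1+-6·1 ≡ 0  ⇒  (a,b)_2 = +1.
v=17: a=17^0·(≡16), b=17^1·(≡11) mod 17; (16|17)=+1, (11|17)=-1; (−1)^{0·1·8}·(+1)^1·(-1)^0 = +1.
v=13: a=13^2·(≡10), b=13^1·(≡12) mod 13; (10|13)=+1, (12|13)=+1; (−1)^{2·1·6}·(+1)^1·(+1)^2 = +1.
v=3: a=3^6·(≡2), b=3^-2·(≡1) mod 3; (2|3)=-1, (1|3)=+1; (−1)^{6·-2·1}·(-1)^-2·(+1)^6 = +1.
v=∞: -667 < 0 and 5083 > 0  ⇒  (a,b)_∞ = +1.
v=29: a=29^1·(≡13), b=29^2·(≡27) mod 29; (13|29)=+1, (27|29)=-1; (−1)^{1·2·14}·(+1)^2·(-1)^1 = -1.
v=5: a=5^-4·(≡3), b=5^0·(≡3) mod 5; (3|5)=-1, (3|5)=-1; (−1)^{-4·0·2}·(-1)^0·(-1)^-4 = +1.
|Ram(-667, 5083)| = 2, even; anisotropic at {23, 29}.

[23, 29]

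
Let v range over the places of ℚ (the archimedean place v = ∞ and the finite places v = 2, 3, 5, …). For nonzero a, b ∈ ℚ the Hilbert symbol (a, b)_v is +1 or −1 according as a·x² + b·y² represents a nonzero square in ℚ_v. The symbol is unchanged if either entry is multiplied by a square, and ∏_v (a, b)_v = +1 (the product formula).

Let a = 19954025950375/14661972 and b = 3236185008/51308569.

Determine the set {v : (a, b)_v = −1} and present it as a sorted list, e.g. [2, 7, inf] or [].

(a, b) ≡ (20995, 3) mod (ℚ^×)²; places V = {2, 3, 5, 7, 11, 13, 17, 19, 23, 29, 43, 47, 59, ∞}.
(a,b)_∞: sgn(20995)=+, sgn(3)=+, so +1.
(a,b)_7: α=0, u≡2; β=2, v≡3 (mod 7); (2|7)=+1, (3|7)=-1; sign (−1)^0·+1^2·-1^0 = +1.
(a,b)_29: α=0, u≡28; β=-2, v≡27 (mod 29); (28|29)=+1, (27|29)=-1; sign (−1)^0·+1^-2·-1^0 = +1.
(a,b)_2: α=-2, β=4; u≡3, v≡3 (mod 8); ε(u)ε(v)=1·1, αω(v)=-2·1, βω(u)=4·1; sum ≡ 1  ⇒  -1.
(a,b)_47: α=2, u≡31; β=0, v≡12 (mod 47); (31|47)=-1, (12|47)=+1; sign (−1)^0·-1^0·+1^2 = +1.
(a,b)_17: α=1, u≡6; β=2, v≡3 (mod 17); (6|17)=-1, (3|17)=-1; sign (−1)^0·-1^2·-1^1 = -1.
(a,b)_43: α=2, u≡21; β=0, v≡42 (mod 43); (21|43)=+1, (42|43)=-1; sign (−1)^0·+1^0·-1^2 = +1.
(a,b)_23: α=0, u≡11; β=2, v≡13 (mod 23); (11|23)=-1, (13|23)=+1; sign (−1)^0·-1^2·+1^0 = +1.
(a,b)_3: α=-4, u≡1; β=3, v≡1 (mod 3); (1|3)=+1, (1|3)=+1; sign (−1)^0·+1^3·+1^-4 = +1.
(a,b)_5: α=3, u≡4; β=0, v≡2 (mod 5); (4|5)=+1, (2|5)=-1; sign (−1)^0·+1^0·-1^3 = -1.
(a,b)_11: α=2, u≡2; β=0, v≡3 (mod 11); (2|11)=-1, (3|11)=+1; sign (−1)^0·-1^0·+1^2 = +1.
(a,b)_19: α=1, u≡12; β=-2, v≡10 (mod 19); (12|19)=-1, (10|19)=-1; sign (−1)^0·-1^-2·-1^1 = -1.
(a,b)_13: α=-1, u≡12; β=-2, v≡9 (mod 13); (12|13)=+1, (9|13)=+1; sign (−1)^0·+1^-2·+1^-1 = +1.
(a,b)_59: α=-2, u≡42; β=0, v≡28 (mod 59); (42|59)=-1, (28|59)=+1; sign (−1)^0·-1^0·+1^-2 = +1.
Ram(20995, 3) = {2, 5, 17, 19}; no ℚ_2-point on the conic.

[2, 5, 17, 19]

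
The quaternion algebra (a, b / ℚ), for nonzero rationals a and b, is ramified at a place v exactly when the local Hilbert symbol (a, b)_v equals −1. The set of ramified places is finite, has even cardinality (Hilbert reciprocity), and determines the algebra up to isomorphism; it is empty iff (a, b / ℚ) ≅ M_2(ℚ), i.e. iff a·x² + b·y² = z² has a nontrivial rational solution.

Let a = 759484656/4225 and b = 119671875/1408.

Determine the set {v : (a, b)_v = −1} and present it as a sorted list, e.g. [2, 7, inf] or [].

[11, 17, 23, 41]

Mod squares: a ≡ 5274199, b ≡ 18722. Check v ∈ {∞, 2, 3, 5, 7, 11, 13, 17, 23, 37, 41, 47}.
v=47: a=47^1·(≡2), b=47^0·(≡21) mod 47; (2|47)=+1, (21|47)=+1; (−1)^{1·0·23}·(+1)^0·(+1)^1 = +1.
v=23: a=23^1·(≡4), b=23^1·(≡13) mod 23; (4|23)=+1, (13|23)=+1; (−1)^{1·1·11}·(+1)^1·(+1)^1 = -1.
v=∞: 5274199 > 0 and 18722 > 0  ⇒  (a,b)_∞ = +1.
v=13: a=13^-2·(≡5), b=13^0·(≡6) mod 13; (5|13)=-1, (6|13)=-1; (−1)^{-2·0·6}·(-1)^0·(-1)^-2 = +1.
v=11: a=11^0·(≡7), b=11^-1·(≡10) mod 11; (7|11)=-1, (10|11)=-1; (−1)^{0·-1·5}·(-1)^-1·(-1)^0 = -1.
v=7: a=7^1·(≡5), b=7^0·(≡1) mod 7; (5|7)=-1, (1|7)=+1; (−1)^{1·0·3}·(-1)^0·(+1)^1 = +1.
v=5: a=5^-2·(≡4), b=5^6·(≡3) mod 5; (4|5)=+1, (3|5)=-1; (−1)^{-2·6·2}·(+1)^6·(-1)^-2 = +1.
v=3: a=3^2·(≡1), b=3^2·(≡2) mod 3; (1|3)=+1, (2|3)=-1; (−1)^{2·2·1}·(+1)^2·(-1)^2 = +1.
v=2: v_2(a)=4, v_2(b)=-7; units ≡ 7, 1 (mod 8); ε·ε+αω+βω = 1·0+4·0+-7·0 ≡ 0  ⇒  (a,b)_2 = +1.
v=41: a=41^1·(≡26), b=41^0·(≡27) mod 41; (26|41)=-1, (27|41)=-1; (−1)^{1·0·20}·(-1)^0·(-1)^1 = -1.
v=17: a=17^1·(≡3), b=17^0·(≡11) mod 17; (3|17)=-1, (11|17)=-1; (−1)^{1·0·8}·(-1)^0·(-1)^1 = -1.
v=37: a=37^0·(≡7), b=37^1·(≡10) mod 37; (7|37)=+1, (10|37)=+1; (−1)^{0·1·18}·(+1)^1·(+1)^0 = +1.
Ram(5274199, 18722) = {11, 17, 23, 41}; no ℚ_11-point on the conic.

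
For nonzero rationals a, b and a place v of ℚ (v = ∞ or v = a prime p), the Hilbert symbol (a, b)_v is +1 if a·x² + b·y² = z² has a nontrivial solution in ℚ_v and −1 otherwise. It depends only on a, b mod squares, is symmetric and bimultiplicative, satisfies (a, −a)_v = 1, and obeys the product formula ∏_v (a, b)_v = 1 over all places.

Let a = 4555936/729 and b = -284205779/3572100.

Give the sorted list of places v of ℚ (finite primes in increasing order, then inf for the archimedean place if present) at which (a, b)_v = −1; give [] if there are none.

Mod squares: a ≡ 154, b ≡ -11. Check v ∈ {∞, 2, 3, 5, 7, 11, 13, 17, 23, 43}.
v=43: a=43^2·(≡15), b=43^0·(≡3) mod 43; (15|43)=+1, (3|43)=-1; (−1)^{2·0·21}·(+1)^0·(-1)^2 = +1.
v=2: v_2(a)=5, v_2(b)=-2; units ≡ 5, 5 (mod 8); ε·ε+αω+βω = 0·0+5·1+-2·1 ≡ 1  ⇒  (a,b)_2 = -1.
v=11: a=11^1·(≡5), b=11^1·(≡8) mod 11; (5|11)=+1, (8|11)=-1; (−1)^{1·1·5}·(+1)^1·(-1)^1 = +1.
v=∞: 154 > 0 and -11 < 0  ⇒  (a,b)_∞ = +1.
v=23: a=23^0·(≡6), b=23^2·(≡9) mod 23; (6|23)=+1, (9|23)=+1; (−1)^{0·2·11}·(+1)^2·(+1)^0 = +1.
v=13: a=13^0·(≡8), b=13^2·(≡11) mod 13; (8|13)=-1, (11|13)=-1; (−1)^{0·2·6}·(-1)^2·(-1)^0 = +1.
v=3: a=3^-6·(≡1), b=3^-6·(≡1) mod 3; (1|3)=+1, (1|3)=+1; (−1)^{-6·-6·1}·(+1)^-6·(+1)^-6 = +1.
v=5: a=5^0·(≡4), b=5^-2·(≡4) mod 5; (4|5)=+1, (4|5)=+1; (−1)^{0·-2·2}·(+1)^-2·(+1)^0 = +1.
v=17: a=17^0·(≡15), b=17^2·(≡10) mod 17; (15|17)=+1, (10|17)=-1; (−1)^{0·2·8}·(+1)^2·(-1)^0 = +1.
v=7: a=7^1·(≡2), b=7^-2·(≡5) mod 7; (2|7)=+1, (5|7)=-1; (−1)^{1·-2·3}·(+1)^-2·(-1)^1 = -1.
Ram(154, -11) = {2, 7}; no ℚ_2-point on the conic.

[2, 7]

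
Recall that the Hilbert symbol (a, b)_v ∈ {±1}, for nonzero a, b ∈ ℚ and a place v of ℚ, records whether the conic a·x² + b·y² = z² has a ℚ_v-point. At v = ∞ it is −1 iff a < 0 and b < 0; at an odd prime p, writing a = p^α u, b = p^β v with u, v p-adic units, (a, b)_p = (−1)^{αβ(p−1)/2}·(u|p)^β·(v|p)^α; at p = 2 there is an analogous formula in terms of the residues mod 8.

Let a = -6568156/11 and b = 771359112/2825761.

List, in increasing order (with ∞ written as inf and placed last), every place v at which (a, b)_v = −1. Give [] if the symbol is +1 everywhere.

Mod squares: a ≡ -368621, b ≡ 2380738. Check v ∈ {∞, 2, 3, 7, 11, 19, 23, 31, 41, 43, 47}.
v=∞: -368621 < 0 and 2380738 > 0  ⇒  (a,b)_∞ = +1.
v=7: a=7^2·(≡5), b=7^0·(≡6) mod 7; (5|7)=-1, (6|7)=-1; (−1)^{2·0·3}·(-1)^0·(-1)^2 = +1.
v=19: a=19^0·(≡1), b=19^1·(≡7) mod 19; (1|19)=+1, (7|19)=+1; (−1)^{0·1·9}·(+1)^1·(+1)^0 = +1.
v=47: a=47^1·(≡7), b=47^1·(≡44) mod 47; (7|47)=+1, (44|47)=-1; (−1)^{1·1·23}·(+1)^1·(-1)^1 = +1.
v=41: a=41^0·(≡4), b=41^-4·(≡36) mod 41; (4|41)=+1, (36|41)=+1; (−1)^{0·-4·20}·(+1)^-4·(+1)^0 = +1.
v=43: a=43^0·(≡32), b=43^1·(≡1) mod 43; (32|43)=-1, (1|43)=+1; (−1)^{0·1·21}·(-1)^1·(+1)^0 = -1.
v=23: a=23^1·(≡8), b=23^0·(≡4) mod 23; (8|23)=+1, (4|23)=+1; (−1)^{1·0·11}·(+1)^0·(+1)^1 = +1.
v=2: v_2(a)=2, v_2(b)=3; units ≡ 3, 1 (mod 8); ε·ε+αω+βω = 1·0+2·0+3·1 ≡ 1  ⇒  (a,b)_2 = -1.
v=31: a=31^1·(≡29), b=31^1·(≡12) mod 31; (29|31)=-1, (12|31)=-1; (−1)^{1·1·15}·(-1)^1·(-1)^1 = -1.
v=3: a=3^0·(≡1), b=3^4·(≡1) mod 3; (1|3)=+1, (1|3)=+1; (−1)^{0·4·1}·(+1)^4·(+1)^0 = +1.
v=11: a=11^-1·(≡10), b=11^0·(≡10) mod 11; (10|11)=-1, (10|11)=-1; (−1)^{-1·0·5}·(-1)^0·(-1)^-1 = -1.
Ram(-368621, 2380738) = {2, 11, 31, 43}; no ℚ_2-point on the conic.

[2, 11, 31, 43]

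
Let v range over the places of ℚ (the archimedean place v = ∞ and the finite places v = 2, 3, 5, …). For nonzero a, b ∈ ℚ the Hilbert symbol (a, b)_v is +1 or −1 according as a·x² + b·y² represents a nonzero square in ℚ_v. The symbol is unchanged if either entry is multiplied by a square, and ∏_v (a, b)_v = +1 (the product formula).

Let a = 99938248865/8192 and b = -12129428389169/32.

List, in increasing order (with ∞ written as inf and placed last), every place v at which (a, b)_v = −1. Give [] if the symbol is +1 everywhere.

[5, 7, 19, 23]

Mod squares: a ≡ 1330, b ≡ -11362. Check v ∈ {∞, 2, 5, 7, 13, 19, 23, 41}.
v=23: a=23^2·(≡15), b=23^3·(≡12) mod 23; (15|23)=-1, (12|23)=+1; (−1)^{2·3·11}·(-1)^3·(+1)^2 = -1.
v=7: a=7^1·(≡1), b=7^4·(≡3) mod 7; (1|7)=+1, (3|7)=-1; (−1)^{1·4·3}·(+1)^4·(-1)^1 = -1.
v=2: v_2(a)=-13, v_2(b)=-5; units ≡ 1, 7 (mod 8); ε·ε+αω+βω = 0·1+-13·0+-5·0 ≡ 0  ⇒  (a,b)_2 = +1.
v=41: a=41^2·(≡2), b=41^2·(≡20) mod 41; (2|41)=+1, (20|41)=+1; (−1)^{2·2·20}·(+1)^2·(+1)^2 = +1.
v=5: a=5^1·(≡4), b=5^0·(≡3) mod 5; (4|5)=+1, (3|5)=-1; (−1)^{1·0·2}·(+1)^0·(-1)^1 = -1.
v=∞: 1330 > 0 and -11362 < 0  ⇒  (a,b)_∞ = +1.
v=19: a=19^1·(≡3), b=19^1·(≡15) mod 19; (3|19)=-1, (15|19)=-1; (−1)^{1·1·9}·(-1)^1·(-1)^1 = -1.
v=13: a=13^2·(≡10), b=13^1·(≡10) mod 13; (10|13)=+1, (10|13)=+1; (−1)^{2·1·6}·(+1)^1·(+1)^2 = +1.
Ram(1330, -11362) = {5, 7, 19, 23}; no ℚ_5-point on the conic.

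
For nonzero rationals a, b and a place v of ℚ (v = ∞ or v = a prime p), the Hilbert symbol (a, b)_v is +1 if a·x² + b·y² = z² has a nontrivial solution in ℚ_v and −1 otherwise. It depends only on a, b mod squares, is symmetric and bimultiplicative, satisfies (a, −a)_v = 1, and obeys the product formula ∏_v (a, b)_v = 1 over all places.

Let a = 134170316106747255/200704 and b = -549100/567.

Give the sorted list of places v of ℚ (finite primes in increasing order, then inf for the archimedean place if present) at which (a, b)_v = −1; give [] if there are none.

[2, 3, 5, 7, 23, 29]

(a, b) ≡ (190095, -133) mod (ℚ^×)²; places V = {2, 3, 5, 7, 17, 19, 23, 29, ∞}.
(a,b)_3: α=5, u≡2; β=-4, v≡2 (mod 3); (2|3)=-1, (2|3)=-1; sign (−1)^0·-1^-4·-1^5 = -1.
(a,b)_23: α=1, u≡13; β=0, v≡17 (mod 23); (13|23)=+1, (17|23)=-1; sign (−1)^0·+1^0·-1^1 = -1.
(a,b)_17: α=6, u≡9; β=2, v≡12 (mod 17); (9|17)=+1, (12|17)=-1; sign (−1)^0·+1^2·-1^6 = +1.
(a,b)_∞: sgn(190095)=+, sgn(-133)=−, so +1.
(a,b)_5: α=1, u≡4; β=2, v≡3 (mod 5); (4|5)=+1, (3|5)=-1; sign (−1)^0·+1^2·-1^1 = -1.
(a,b)_19: α=3, u≡17; β=1, v≡13 (mod 19); (17|19)=+1, (13|19)=-1; sign (−1)^1·+1^1·-1^3 = +1.
(a,b)_7: α=-2, u≡6; β=-1, v≡2 (mod 7); (6|7)=-1, (2|7)=+1; sign (−1)^0·-1^-1·+1^-2 = -1.
(a,b)_2: α=-12, β=2; u≡7, v≡3 (mod 8); ε(u)ε(v)=1·1, αω(v)=-12·1, βω(u)=2·0; sum ≡ 1  ⇒  -1.
(a,b)_29: α=1, u≡25; β=0, v≡10 (mod 29); (25|29)=+1, (10|29)=-1; sign (−1)^0·+1^0·-1^1 = -1.
|Ram(190095, -133)| = 6, even; anisotropic at {2, 3, 5, 7, 23, 29}.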